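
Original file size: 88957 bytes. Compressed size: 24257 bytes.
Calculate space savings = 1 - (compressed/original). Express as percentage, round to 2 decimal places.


ratio = compressed/original = 24257/88957 = 0.272682
savings = 1 - ratio = 1 - 0.272682 = 0.727318
as a percentage: 0.727318 * 100 = 72.73%

Space savings = 1 - 24257/88957 = 72.73%


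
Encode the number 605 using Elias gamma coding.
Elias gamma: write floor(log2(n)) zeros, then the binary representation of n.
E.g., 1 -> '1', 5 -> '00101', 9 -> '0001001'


num_bits = floor(log2(605)) + 1 = 10
leading_zeros = num_bits - 1 = 9
binary(605) = 1001011101

Elias gamma(605) = '000000000' + '1001011101' = 0000000001001011101 (19 bits)


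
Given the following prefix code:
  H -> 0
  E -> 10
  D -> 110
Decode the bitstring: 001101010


Decoding step by step:
Bits 0 -> H
Bits 0 -> H
Bits 110 -> D
Bits 10 -> E
Bits 10 -> E


Decoded message: HHDEE


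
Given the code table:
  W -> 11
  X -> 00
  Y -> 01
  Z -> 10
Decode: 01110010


Decoding:
01 -> Y
11 -> W
00 -> X
10 -> Z


Result: YWXZ


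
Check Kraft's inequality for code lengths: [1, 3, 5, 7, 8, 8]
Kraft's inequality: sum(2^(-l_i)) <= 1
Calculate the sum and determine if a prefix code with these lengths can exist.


Sum = 2^(-1) + 2^(-3) + 2^(-5) + 2^(-7) + 2^(-8) + 2^(-8)
    = 0.5 + 0.125 + 0.03125 + 0.0078125 + 0.00390625 + 0.00390625
    = 172/256 = 0.671875
Since 0.671875 <= 1, Kraft's inequality IS satisfied.
A prefix code with these lengths CAN exist.

Kraft sum = 0.671875. Satisfied.


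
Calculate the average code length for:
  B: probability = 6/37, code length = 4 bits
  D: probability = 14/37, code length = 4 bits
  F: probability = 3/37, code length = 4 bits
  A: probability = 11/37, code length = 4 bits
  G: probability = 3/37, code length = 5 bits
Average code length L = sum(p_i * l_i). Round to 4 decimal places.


Weighted contributions p_i * l_i:
  B: (6/37) * 4 = 24/37
  D: (14/37) * 4 = 56/37
  F: (3/37) * 4 = 12/37
  A: (11/37) * 4 = 44/37
  G: (3/37) * 5 = 15/37
Sum = (24 + 56 + 12 + 44 + 15)/37 = 151/37

L = 151/37 = 4.0811 bits/symbol


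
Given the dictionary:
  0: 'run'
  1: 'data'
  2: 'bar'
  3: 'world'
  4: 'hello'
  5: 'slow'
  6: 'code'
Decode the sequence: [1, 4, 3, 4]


Look up each index in the dictionary:
  1 -> 'data'
  4 -> 'hello'
  3 -> 'world'
  4 -> 'hello'

Decoded: "data hello world hello"


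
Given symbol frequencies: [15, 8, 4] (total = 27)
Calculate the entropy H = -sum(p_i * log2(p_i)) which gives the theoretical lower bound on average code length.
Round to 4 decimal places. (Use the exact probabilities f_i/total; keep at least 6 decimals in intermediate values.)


Per-symbol terms -p_i * log2(p_i) with p_i = f_i/27:
  p = 15/27 = 0.555556: log2(p) = -0.847997, -p*log2(p) = 0.471109
  p = 8/27 = 0.296296: log2(p) = -1.754888, -p*log2(p) = 0.519967
  p = 4/27 = 0.148148: log2(p) = -2.754888, -p*log2(p) = 0.408131
H = 0.471109 + 0.519967 + 0.408131 = 1.399207

H = 1.3992 bits/symbol


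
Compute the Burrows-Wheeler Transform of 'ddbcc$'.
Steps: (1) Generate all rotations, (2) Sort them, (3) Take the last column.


Rotations (sorted):
  0: $ddbcc -> last char: c
  1: bcc$dd -> last char: d
  2: c$ddbc -> last char: c
  3: cc$ddb -> last char: b
  4: dbcc$d -> last char: d
  5: ddbcc$ -> last char: $


BWT = cdcbd$


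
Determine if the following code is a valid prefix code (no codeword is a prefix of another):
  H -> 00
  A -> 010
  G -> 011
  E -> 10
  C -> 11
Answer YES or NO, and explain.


Checking each pair (does one codeword prefix another?):
  H='00' vs A='010': no prefix
  H='00' vs G='011': no prefix
  H='00' vs E='10': no prefix
  H='00' vs C='11': no prefix
  A='010' vs H='00': no prefix
  A='010' vs G='011': no prefix
  A='010' vs E='10': no prefix
  A='010' vs C='11': no prefix
  G='011' vs H='00': no prefix
  G='011' vs A='010': no prefix
  G='011' vs E='10': no prefix
  G='011' vs C='11': no prefix
  E='10' vs H='00': no prefix
  E='10' vs A='010': no prefix
  E='10' vs G='011': no prefix
  E='10' vs C='11': no prefix
  C='11' vs H='00': no prefix
  C='11' vs A='010': no prefix
  C='11' vs G='011': no prefix
  C='11' vs E='10': no prefix
No violation found over all pairs.

YES -- this is a valid prefix code. No codeword is a prefix of any other codeword.


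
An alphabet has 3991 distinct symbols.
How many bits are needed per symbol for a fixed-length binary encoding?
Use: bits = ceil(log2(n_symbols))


log2(3991) = 11.9625
Bracket: 2^11 = 2048 < 3991 <= 2^12 = 4096
So ceil(log2(3991)) = 12

bits = ceil(log2(3991)) = ceil(11.9625) = 12 bits


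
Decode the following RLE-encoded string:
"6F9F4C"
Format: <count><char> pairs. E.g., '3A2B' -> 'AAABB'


Expanding each <count><char> pair:
  6F -> 'FFFFFF'
  9F -> 'FFFFFFFFF'
  4C -> 'CCCC'

Decoded = FFFFFFFFFFFFFFFCCCC


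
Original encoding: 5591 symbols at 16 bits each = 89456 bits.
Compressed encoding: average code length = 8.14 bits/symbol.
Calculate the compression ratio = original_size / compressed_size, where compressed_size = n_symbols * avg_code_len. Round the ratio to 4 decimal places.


original_size = n_symbols * orig_bits = 5591 * 16 = 89456 bits
compressed_size = n_symbols * avg_code_len = 5591 * 8.14 = 45510.74 bits
ratio = original_size / compressed_size = 89456 / 45510.74 = 1.9656

Compression ratio = 1.9656


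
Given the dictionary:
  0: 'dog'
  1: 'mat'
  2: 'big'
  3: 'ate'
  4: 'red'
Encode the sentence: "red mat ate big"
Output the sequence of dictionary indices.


Look up each word in the dictionary:
  'red' -> 4
  'mat' -> 1
  'ate' -> 3
  'big' -> 2

Encoded: [4, 1, 3, 2]


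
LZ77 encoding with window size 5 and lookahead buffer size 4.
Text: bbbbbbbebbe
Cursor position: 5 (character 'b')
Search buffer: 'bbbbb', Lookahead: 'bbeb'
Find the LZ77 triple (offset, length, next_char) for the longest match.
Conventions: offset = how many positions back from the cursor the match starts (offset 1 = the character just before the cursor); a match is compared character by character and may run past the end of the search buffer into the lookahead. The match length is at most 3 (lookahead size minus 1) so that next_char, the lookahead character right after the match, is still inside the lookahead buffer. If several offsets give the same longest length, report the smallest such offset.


Try each offset into the search buffer:
  offset=1 (pos 4, char 'b'): match length 2
  offset=2 (pos 3, char 'b'): match length 2
  offset=3 (pos 2, char 'b'): match length 2
  offset=4 (pos 1, char 'b'): match length 2
  offset=5 (pos 0, char 'b'): match length 2
Longest match has length 2, found at offsets 1, 2, 3, 4, 5; take the smallest, offset 1.
next_char = character at position 5 + 2 = 7 -> 'e'

Best match: offset=1, length=2 (matching 'bb' starting at position 4)
LZ77 triple: (1, 2, 'e')


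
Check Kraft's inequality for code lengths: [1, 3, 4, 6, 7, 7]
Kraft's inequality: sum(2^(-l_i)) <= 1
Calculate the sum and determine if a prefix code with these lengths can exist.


Sum = 2^(-1) + 2^(-3) + 2^(-4) + 2^(-6) + 2^(-7) + 2^(-7)
    = 0.5 + 0.125 + 0.0625 + 0.015625 + 0.0078125 + 0.0078125
    = 92/128 = 0.71875
Since 0.71875 <= 1, Kraft's inequality IS satisfied.
A prefix code with these lengths CAN exist.

Kraft sum = 0.71875. Satisfied.


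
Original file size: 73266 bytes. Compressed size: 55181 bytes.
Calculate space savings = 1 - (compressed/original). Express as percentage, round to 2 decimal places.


ratio = compressed/original = 55181/73266 = 0.75316
savings = 1 - ratio = 1 - 0.75316 = 0.24684
as a percentage: 0.24684 * 100 = 24.68%

Space savings = 1 - 55181/73266 = 24.68%


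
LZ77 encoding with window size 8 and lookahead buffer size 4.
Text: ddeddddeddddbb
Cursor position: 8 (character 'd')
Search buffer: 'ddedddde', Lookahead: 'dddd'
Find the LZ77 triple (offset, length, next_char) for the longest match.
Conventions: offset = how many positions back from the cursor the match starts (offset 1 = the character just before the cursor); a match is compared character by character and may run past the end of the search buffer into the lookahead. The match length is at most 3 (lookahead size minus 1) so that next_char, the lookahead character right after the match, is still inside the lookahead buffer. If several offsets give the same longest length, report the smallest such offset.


Try each offset into the search buffer:
  offset=1 (pos 7, char 'e'): match length 0
  offset=2 (pos 6, char 'd'): match length 1
  offset=3 (pos 5, char 'd'): match length 2
  offset=4 (pos 4, char 'd'): match length 3
  offset=5 (pos 3, char 'd'): match length 3
  offset=6 (pos 2, char 'e'): match length 0
  offset=7 (pos 1, char 'd'): match length 1
  offset=8 (pos 0, char 'd'): match length 2
Longest match has length 3, found at offsets 4, 5; take the smallest, offset 4.
next_char = character at position 8 + 3 = 11 -> 'd'

Best match: offset=4, length=3 (matching 'ddd' starting at position 4)
LZ77 triple: (4, 3, 'd')


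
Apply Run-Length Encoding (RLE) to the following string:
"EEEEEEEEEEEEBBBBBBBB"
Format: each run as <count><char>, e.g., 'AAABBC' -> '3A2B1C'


Scanning runs left to right:
  i=0: run of 'E' x 12 -> '12E'
  i=12: run of 'B' x 8 -> '8B'

RLE = 12E8B


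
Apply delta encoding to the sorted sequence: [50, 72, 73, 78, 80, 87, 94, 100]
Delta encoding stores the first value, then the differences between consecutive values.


First value: 50
Deltas:
  72 - 50 = 22
  73 - 72 = 1
  78 - 73 = 5
  80 - 78 = 2
  87 - 80 = 7
  94 - 87 = 7
  100 - 94 = 6


Delta encoded: [50, 22, 1, 5, 2, 7, 7, 6]


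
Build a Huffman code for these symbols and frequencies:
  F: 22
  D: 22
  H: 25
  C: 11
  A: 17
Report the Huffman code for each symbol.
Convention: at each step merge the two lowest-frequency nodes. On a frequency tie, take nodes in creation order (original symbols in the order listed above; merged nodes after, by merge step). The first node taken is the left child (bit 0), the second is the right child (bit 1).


Huffman tree construction:
Step 1: Merge C(11) + A(17) = 28
Step 2: Merge F(22) + D(22) = 44
Step 3: Merge H(25) + (C+A)(28) = 53
Step 4: Merge (F+D)(44) + (H+(C+A))(53) = 97
Read each symbol's code off the tree from the root (left child = 0, right child = 1).

Codes:
  F: 00 (length 2)
  D: 01 (length 2)
  H: 10 (length 2)
  C: 110 (length 3)
  A: 111 (length 3)
Average code length: 222/97 = 2.2887 bits/symbol


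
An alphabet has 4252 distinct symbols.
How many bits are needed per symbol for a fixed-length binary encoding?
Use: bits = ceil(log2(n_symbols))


log2(4252) = 12.0539
Bracket: 2^12 = 4096 < 4252 <= 2^13 = 8192
So ceil(log2(4252)) = 13

bits = ceil(log2(4252)) = ceil(12.0539) = 13 bits


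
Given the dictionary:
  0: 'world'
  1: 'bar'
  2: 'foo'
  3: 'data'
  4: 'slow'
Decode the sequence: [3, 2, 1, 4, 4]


Look up each index in the dictionary:
  3 -> 'data'
  2 -> 'foo'
  1 -> 'bar'
  4 -> 'slow'
  4 -> 'slow'

Decoded: "data foo bar slow slow"


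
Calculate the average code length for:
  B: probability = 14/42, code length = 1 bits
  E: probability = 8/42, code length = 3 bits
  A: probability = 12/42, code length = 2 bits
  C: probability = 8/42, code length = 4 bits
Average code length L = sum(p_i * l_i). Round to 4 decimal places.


Weighted contributions p_i * l_i:
  B: (14/42) * 1 = 14/42
  E: (8/42) * 3 = 24/42
  A: (12/42) * 2 = 24/42
  C: (8/42) * 4 = 32/42
Sum = (14 + 24 + 24 + 32)/42 = 94/42

L = 94/42 = 2.2381 bits/symbol


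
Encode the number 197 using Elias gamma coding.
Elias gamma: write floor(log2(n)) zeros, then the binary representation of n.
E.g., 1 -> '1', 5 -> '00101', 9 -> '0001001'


num_bits = floor(log2(197)) + 1 = 8
leading_zeros = num_bits - 1 = 7
binary(197) = 11000101

Elias gamma(197) = '0000000' + '11000101' = 000000011000101 (15 bits)


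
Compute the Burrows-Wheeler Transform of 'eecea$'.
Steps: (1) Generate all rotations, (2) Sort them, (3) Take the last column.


Rotations (sorted):
  0: $eecea -> last char: a
  1: a$eece -> last char: e
  2: cea$ee -> last char: e
  3: ea$eec -> last char: c
  4: ecea$e -> last char: e
  5: eecea$ -> last char: $


BWT = aeece$


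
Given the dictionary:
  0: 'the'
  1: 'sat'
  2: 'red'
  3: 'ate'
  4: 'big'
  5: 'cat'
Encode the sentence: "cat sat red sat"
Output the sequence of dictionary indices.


Look up each word in the dictionary:
  'cat' -> 5
  'sat' -> 1
  'red' -> 2
  'sat' -> 1

Encoded: [5, 1, 2, 1]


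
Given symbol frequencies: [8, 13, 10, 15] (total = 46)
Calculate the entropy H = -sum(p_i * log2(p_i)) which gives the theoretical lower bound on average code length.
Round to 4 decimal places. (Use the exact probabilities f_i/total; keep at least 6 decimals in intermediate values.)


Per-symbol terms -p_i * log2(p_i) with p_i = f_i/46:
  p = 8/46 = 0.173913: log2(p) = -2.523562, -p*log2(p) = 0.438880
  p = 13/46 = 0.282609: log2(p) = -1.823122, -p*log2(p) = 0.515230
  p = 10/46 = 0.217391: log2(p) = -2.201634, -p*log2(p) = 0.478616
  p = 15/46 = 0.326087: log2(p) = -1.616671, -p*log2(p) = 0.527175
H = 0.438880 + 0.515230 + 0.478616 + 0.527175 = 1.959901

H = 1.9599 bits/symbol


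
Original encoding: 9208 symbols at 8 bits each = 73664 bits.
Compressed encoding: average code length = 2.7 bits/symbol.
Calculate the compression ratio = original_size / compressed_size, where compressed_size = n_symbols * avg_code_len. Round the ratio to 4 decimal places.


original_size = n_symbols * orig_bits = 9208 * 8 = 73664 bits
compressed_size = n_symbols * avg_code_len = 9208 * 2.7 = 24861.6 bits
ratio = original_size / compressed_size = 73664 / 24861.6 = 2.963

Compression ratio = 2.963


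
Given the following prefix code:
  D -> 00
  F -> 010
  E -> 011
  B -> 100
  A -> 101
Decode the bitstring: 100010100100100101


Decoding step by step:
Bits 100 -> B
Bits 010 -> F
Bits 100 -> B
Bits 100 -> B
Bits 100 -> B
Bits 101 -> A


Decoded message: BFBBBA


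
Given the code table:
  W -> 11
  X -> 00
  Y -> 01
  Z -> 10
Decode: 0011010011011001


Decoding:
00 -> X
11 -> W
01 -> Y
00 -> X
11 -> W
01 -> Y
10 -> Z
01 -> Y


Result: XWYXWYZY


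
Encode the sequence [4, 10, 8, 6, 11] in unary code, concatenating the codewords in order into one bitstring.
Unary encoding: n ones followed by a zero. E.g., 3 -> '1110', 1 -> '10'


Encode each number as n ones followed by a terminating 0:
  4 -> 11110 (5 bits)
  10 -> 11111111110 (11 bits)
  8 -> 111111110 (9 bits)
  6 -> 1111110 (7 bits)
  11 -> 111111111110 (12 bits)
Total length = 5 + 11 + 9 + 7 + 12 = 44 bits.

Unary([4, 10, 8, 6, 11]) = 11110111111111101111111101111110111111111110 (44 bits)


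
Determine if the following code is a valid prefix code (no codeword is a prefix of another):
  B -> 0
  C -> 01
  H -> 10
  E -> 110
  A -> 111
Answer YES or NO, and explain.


Checking each pair (does one codeword prefix another?):
  B='0' vs C='01': prefix -- VIOLATION

NO -- this is NOT a valid prefix code. B (0) is a prefix of C (01).


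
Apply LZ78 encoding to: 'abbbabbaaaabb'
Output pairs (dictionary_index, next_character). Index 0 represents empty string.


LZ78 encoding steps:
Dictionary: {0: ''}
Step 1: w='' (idx 0), next='a' -> output (0, 'a'), add 'a' as idx 1
Step 2: w='' (idx 0), next='b' -> output (0, 'b'), add 'b' as idx 2
Step 3: w='b' (idx 2), next='b' -> output (2, 'b'), add 'bb' as idx 3
Step 4: w='a' (idx 1), next='b' -> output (1, 'b'), add 'ab' as idx 4
Step 5: w='b' (idx 2), next='a' -> output (2, 'a'), add 'ba' as idx 5
Step 6: w='a' (idx 1), next='a' -> output (1, 'a'), add 'aa' as idx 6
Step 7: w='ab' (idx 4), next='b' -> output (4, 'b'), add 'abb' as idx 7


Encoded: [(0, 'a'), (0, 'b'), (2, 'b'), (1, 'b'), (2, 'a'), (1, 'a'), (4, 'b')]


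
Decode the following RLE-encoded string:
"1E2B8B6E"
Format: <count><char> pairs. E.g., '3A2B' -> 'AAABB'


Expanding each <count><char> pair:
  1E -> 'E'
  2B -> 'BB'
  8B -> 'BBBBBBBB'
  6E -> 'EEEEEE'

Decoded = EBBBBBBBBBBEEEEEE


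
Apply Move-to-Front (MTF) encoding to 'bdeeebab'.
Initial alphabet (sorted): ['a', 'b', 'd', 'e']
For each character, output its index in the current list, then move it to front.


MTF encoding:
'b': index 1 in ['a', 'b', 'd', 'e'] -> ['b', 'a', 'd', 'e']
'd': index 2 in ['b', 'a', 'd', 'e'] -> ['d', 'b', 'a', 'e']
'e': index 3 in ['d', 'b', 'a', 'e'] -> ['e', 'd', 'b', 'a']
'e': index 0 in ['e', 'd', 'b', 'a'] -> ['e', 'd', 'b', 'a']
'e': index 0 in ['e', 'd', 'b', 'a'] -> ['e', 'd', 'b', 'a']
'b': index 2 in ['e', 'd', 'b', 'a'] -> ['b', 'e', 'd', 'a']
'a': index 3 in ['b', 'e', 'd', 'a'] -> ['a', 'b', 'e', 'd']
'b': index 1 in ['a', 'b', 'e', 'd'] -> ['b', 'a', 'e', 'd']


Output: [1, 2, 3, 0, 0, 2, 3, 1]


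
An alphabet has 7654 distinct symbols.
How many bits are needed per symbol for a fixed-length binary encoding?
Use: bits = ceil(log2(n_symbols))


log2(7654) = 12.902
Bracket: 2^12 = 4096 < 7654 <= 2^13 = 8192
So ceil(log2(7654)) = 13

bits = ceil(log2(7654)) = ceil(12.902) = 13 bits


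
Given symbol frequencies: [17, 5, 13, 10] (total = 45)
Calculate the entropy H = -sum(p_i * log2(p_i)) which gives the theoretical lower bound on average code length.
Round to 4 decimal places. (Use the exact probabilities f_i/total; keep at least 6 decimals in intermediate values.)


Per-symbol terms -p_i * log2(p_i) with p_i = f_i/45:
  p = 17/45 = 0.377778: log2(p) = -1.404390, -p*log2(p) = 0.530547
  p = 5/45 = 0.111111: log2(p) = -3.169925, -p*log2(p) = 0.352214
  p = 13/45 = 0.288889: log2(p) = -1.791413, -p*log2(p) = 0.517519
  p = 10/45 = 0.222222: log2(p) = -2.169925, -p*log2(p) = 0.482206
H = 0.530547 + 0.352214 + 0.517519 + 0.482206 = 1.882486

H = 1.8825 bits/symbol


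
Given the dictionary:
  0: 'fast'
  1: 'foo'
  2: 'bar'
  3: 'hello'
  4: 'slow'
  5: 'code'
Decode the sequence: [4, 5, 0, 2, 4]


Look up each index in the dictionary:
  4 -> 'slow'
  5 -> 'code'
  0 -> 'fast'
  2 -> 'bar'
  4 -> 'slow'

Decoded: "slow code fast bar slow"


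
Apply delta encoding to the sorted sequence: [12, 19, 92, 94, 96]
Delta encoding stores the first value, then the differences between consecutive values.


First value: 12
Deltas:
  19 - 12 = 7
  92 - 19 = 73
  94 - 92 = 2
  96 - 94 = 2


Delta encoded: [12, 7, 73, 2, 2]


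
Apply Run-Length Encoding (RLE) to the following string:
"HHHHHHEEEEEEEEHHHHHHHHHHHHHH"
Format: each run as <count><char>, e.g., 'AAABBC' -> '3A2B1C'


Scanning runs left to right:
  i=0: run of 'H' x 6 -> '6H'
  i=6: run of 'E' x 8 -> '8E'
  i=14: run of 'H' x 14 -> '14H'

RLE = 6H8E14H


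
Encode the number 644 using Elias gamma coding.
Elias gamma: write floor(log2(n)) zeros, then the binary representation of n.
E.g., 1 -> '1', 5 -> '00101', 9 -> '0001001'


num_bits = floor(log2(644)) + 1 = 10
leading_zeros = num_bits - 1 = 9
binary(644) = 1010000100

Elias gamma(644) = '000000000' + '1010000100' = 0000000001010000100 (19 bits)


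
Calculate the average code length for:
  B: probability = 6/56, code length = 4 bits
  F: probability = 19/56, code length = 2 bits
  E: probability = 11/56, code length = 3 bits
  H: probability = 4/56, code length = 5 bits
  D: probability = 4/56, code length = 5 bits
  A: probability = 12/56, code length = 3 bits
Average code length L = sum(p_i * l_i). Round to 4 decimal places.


Weighted contributions p_i * l_i:
  B: (6/56) * 4 = 24/56
  F: (19/56) * 2 = 38/56
  E: (11/56) * 3 = 33/56
  H: (4/56) * 5 = 20/56
  D: (4/56) * 5 = 20/56
  A: (12/56) * 3 = 36/56
Sum = (24 + 38 + 33 + 20 + 20 + 36)/56 = 171/56

L = 171/56 = 3.0536 bits/symbol


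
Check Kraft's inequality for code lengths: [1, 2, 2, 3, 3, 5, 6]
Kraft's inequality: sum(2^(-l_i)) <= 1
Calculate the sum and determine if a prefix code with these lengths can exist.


Sum = 2^(-1) + 2^(-2) + 2^(-2) + 2^(-3) + 2^(-3) + 2^(-5) + 2^(-6)
    = 0.5 + 0.25 + 0.25 + 0.125 + 0.125 + 0.03125 + 0.015625
    = 83/64 = 1.296875
Since 1.296875 > 1, Kraft's inequality is NOT satisfied.
A prefix code with these lengths CANNOT exist.

Kraft sum = 1.296875. Not satisfied.


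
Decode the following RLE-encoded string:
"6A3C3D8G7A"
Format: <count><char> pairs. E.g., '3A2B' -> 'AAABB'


Expanding each <count><char> pair:
  6A -> 'AAAAAA'
  3C -> 'CCC'
  3D -> 'DDD'
  8G -> 'GGGGGGGG'
  7A -> 'AAAAAAA'

Decoded = AAAAAACCCDDDGGGGGGGGAAAAAAA


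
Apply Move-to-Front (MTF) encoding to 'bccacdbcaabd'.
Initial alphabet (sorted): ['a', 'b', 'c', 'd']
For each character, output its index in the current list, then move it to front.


MTF encoding:
'b': index 1 in ['a', 'b', 'c', 'd'] -> ['b', 'a', 'c', 'd']
'c': index 2 in ['b', 'a', 'c', 'd'] -> ['c', 'b', 'a', 'd']
'c': index 0 in ['c', 'b', 'a', 'd'] -> ['c', 'b', 'a', 'd']
'a': index 2 in ['c', 'b', 'a', 'd'] -> ['a', 'c', 'b', 'd']
'c': index 1 in ['a', 'c', 'b', 'd'] -> ['c', 'a', 'b', 'd']
'd': index 3 in ['c', 'a', 'b', 'd'] -> ['d', 'c', 'a', 'b']
'b': index 3 in ['d', 'c', 'a', 'b'] -> ['b', 'd', 'c', 'a']
'c': index 2 in ['b', 'd', 'c', 'a'] -> ['c', 'b', 'd', 'a']
'a': index 3 in ['c', 'b', 'd', 'a'] -> ['a', 'c', 'b', 'd']
'a': index 0 in ['a', 'c', 'b', 'd'] -> ['a', 'c', 'b', 'd']
'b': index 2 in ['a', 'c', 'b', 'd'] -> ['b', 'a', 'c', 'd']
'd': index 3 in ['b', 'a', 'c', 'd'] -> ['d', 'b', 'a', 'c']


Output: [1, 2, 0, 2, 1, 3, 3, 2, 3, 0, 2, 3]


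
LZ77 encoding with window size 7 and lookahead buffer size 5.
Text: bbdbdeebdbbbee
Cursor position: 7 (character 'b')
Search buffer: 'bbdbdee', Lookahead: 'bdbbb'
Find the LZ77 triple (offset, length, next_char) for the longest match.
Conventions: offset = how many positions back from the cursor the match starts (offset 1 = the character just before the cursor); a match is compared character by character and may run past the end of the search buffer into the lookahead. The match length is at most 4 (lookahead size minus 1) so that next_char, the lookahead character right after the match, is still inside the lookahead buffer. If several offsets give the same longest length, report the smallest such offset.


Try each offset into the search buffer:
  offset=1 (pos 6, char 'e'): match length 0
  offset=2 (pos 5, char 'e'): match length 0
  offset=3 (pos 4, char 'd'): match length 0
  offset=4 (pos 3, char 'b'): match length 2
  offset=5 (pos 2, char 'd'): match length 0
  offset=6 (pos 1, char 'b'): match length 3
  offset=7 (pos 0, char 'b'): match length 1
Longest match has length 3 at offset 6.
next_char = character at position 7 + 3 = 10 -> 'b'

Best match: offset=6, length=3 (matching 'bdb' starting at position 1)
LZ77 triple: (6, 3, 'b')


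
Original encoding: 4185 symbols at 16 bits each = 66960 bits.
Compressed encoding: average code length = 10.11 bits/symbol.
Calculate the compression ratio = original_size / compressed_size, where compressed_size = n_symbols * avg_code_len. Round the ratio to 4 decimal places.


original_size = n_symbols * orig_bits = 4185 * 16 = 66960 bits
compressed_size = n_symbols * avg_code_len = 4185 * 10.11 = 42310.35 bits
ratio = original_size / compressed_size = 66960 / 42310.35 = 1.5826

Compression ratio = 1.5826


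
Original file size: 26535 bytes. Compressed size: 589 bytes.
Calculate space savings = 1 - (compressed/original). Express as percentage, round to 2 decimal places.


ratio = compressed/original = 589/26535 = 0.022197
savings = 1 - ratio = 1 - 0.022197 = 0.977803
as a percentage: 0.977803 * 100 = 97.78%

Space savings = 1 - 589/26535 = 97.78%


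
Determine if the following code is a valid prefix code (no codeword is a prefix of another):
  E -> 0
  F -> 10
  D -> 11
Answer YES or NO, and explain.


Checking each pair (does one codeword prefix another?):
  E='0' vs F='10': no prefix
  E='0' vs D='11': no prefix
  F='10' vs E='0': no prefix
  F='10' vs D='11': no prefix
  D='11' vs E='0': no prefix
  D='11' vs F='10': no prefix
No violation found over all pairs.

YES -- this is a valid prefix code. No codeword is a prefix of any other codeword.


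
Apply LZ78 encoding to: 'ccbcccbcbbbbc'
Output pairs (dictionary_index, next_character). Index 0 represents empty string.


LZ78 encoding steps:
Dictionary: {0: ''}
Step 1: w='' (idx 0), next='c' -> output (0, 'c'), add 'c' as idx 1
Step 2: w='c' (idx 1), next='b' -> output (1, 'b'), add 'cb' as idx 2
Step 3: w='c' (idx 1), next='c' -> output (1, 'c'), add 'cc' as idx 3
Step 4: w='cb' (idx 2), next='c' -> output (2, 'c'), add 'cbc' as idx 4
Step 5: w='' (idx 0), next='b' -> output (0, 'b'), add 'b' as idx 5
Step 6: w='b' (idx 5), next='b' -> output (5, 'b'), add 'bb' as idx 6
Step 7: w='b' (idx 5), next='c' -> output (5, 'c'), add 'bc' as idx 7


Encoded: [(0, 'c'), (1, 'b'), (1, 'c'), (2, 'c'), (0, 'b'), (5, 'b'), (5, 'c')]


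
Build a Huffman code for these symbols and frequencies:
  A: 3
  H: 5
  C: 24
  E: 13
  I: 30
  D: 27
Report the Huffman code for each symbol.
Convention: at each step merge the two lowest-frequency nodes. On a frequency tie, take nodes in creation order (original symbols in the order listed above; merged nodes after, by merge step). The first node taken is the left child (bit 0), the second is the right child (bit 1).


Huffman tree construction:
Step 1: Merge A(3) + H(5) = 8
Step 2: Merge (A+H)(8) + E(13) = 21
Step 3: Merge ((A+H)+E)(21) + C(24) = 45
Step 4: Merge D(27) + I(30) = 57
Step 5: Merge (((A+H)+E)+C)(45) + (D+I)(57) = 102
Read each symbol's code off the tree from the root (left child = 0, right child = 1).

Codes:
  A: 0000 (length 4)
  H: 0001 (length 4)
  C: 01 (length 2)
  E: 001 (length 3)
  I: 11 (length 2)
  D: 10 (length 2)
Average code length: 233/102 = 2.2843 bits/symbol


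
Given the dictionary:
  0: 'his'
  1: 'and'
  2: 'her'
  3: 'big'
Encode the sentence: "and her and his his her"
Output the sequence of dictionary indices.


Look up each word in the dictionary:
  'and' -> 1
  'her' -> 2
  'and' -> 1
  'his' -> 0
  'his' -> 0
  'her' -> 2

Encoded: [1, 2, 1, 0, 0, 2]


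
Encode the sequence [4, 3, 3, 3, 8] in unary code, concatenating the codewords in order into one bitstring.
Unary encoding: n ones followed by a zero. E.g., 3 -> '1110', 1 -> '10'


Encode each number as n ones followed by a terminating 0:
  4 -> 11110 (5 bits)
  3 -> 1110 (4 bits)
  3 -> 1110 (4 bits)
  3 -> 1110 (4 bits)
  8 -> 111111110 (9 bits)
Total length = 5 + 4 + 4 + 4 + 9 = 26 bits.

Unary([4, 3, 3, 3, 8]) = 11110111011101110111111110 (26 bits)


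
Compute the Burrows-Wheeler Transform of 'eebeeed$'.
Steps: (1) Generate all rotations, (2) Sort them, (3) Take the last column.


Rotations (sorted):
  0: $eebeeed -> last char: d
  1: beeed$ee -> last char: e
  2: d$eebeee -> last char: e
  3: ebeeed$e -> last char: e
  4: ed$eebee -> last char: e
  5: eebeeed$ -> last char: $
  6: eed$eebe -> last char: e
  7: eeed$eeb -> last char: b


BWT = deeee$eb


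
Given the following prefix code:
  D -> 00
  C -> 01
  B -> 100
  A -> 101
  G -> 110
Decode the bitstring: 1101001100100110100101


Decoding step by step:
Bits 110 -> G
Bits 100 -> B
Bits 110 -> G
Bits 01 -> C
Bits 00 -> D
Bits 110 -> G
Bits 100 -> B
Bits 101 -> A


Decoded message: GBGCDGBA


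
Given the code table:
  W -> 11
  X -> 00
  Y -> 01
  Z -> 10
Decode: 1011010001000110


Decoding:
10 -> Z
11 -> W
01 -> Y
00 -> X
01 -> Y
00 -> X
01 -> Y
10 -> Z


Result: ZWYXYXYZ


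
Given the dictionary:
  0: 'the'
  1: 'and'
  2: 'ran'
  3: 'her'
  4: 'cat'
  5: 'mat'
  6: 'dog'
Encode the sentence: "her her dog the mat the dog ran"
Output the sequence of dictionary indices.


Look up each word in the dictionary:
  'her' -> 3
  'her' -> 3
  'dog' -> 6
  'the' -> 0
  'mat' -> 5
  'the' -> 0
  'dog' -> 6
  'ran' -> 2

Encoded: [3, 3, 6, 0, 5, 0, 6, 2]


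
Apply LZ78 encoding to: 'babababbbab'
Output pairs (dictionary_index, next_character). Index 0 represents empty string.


LZ78 encoding steps:
Dictionary: {0: ''}
Step 1: w='' (idx 0), next='b' -> output (0, 'b'), add 'b' as idx 1
Step 2: w='' (idx 0), next='a' -> output (0, 'a'), add 'a' as idx 2
Step 3: w='b' (idx 1), next='a' -> output (1, 'a'), add 'ba' as idx 3
Step 4: w='ba' (idx 3), next='b' -> output (3, 'b'), add 'bab' as idx 4
Step 5: w='b' (idx 1), next='b' -> output (1, 'b'), add 'bb' as idx 5
Step 6: w='a' (idx 2), next='b' -> output (2, 'b'), add 'ab' as idx 6


Encoded: [(0, 'b'), (0, 'a'), (1, 'a'), (3, 'b'), (1, 'b'), (2, 'b')]


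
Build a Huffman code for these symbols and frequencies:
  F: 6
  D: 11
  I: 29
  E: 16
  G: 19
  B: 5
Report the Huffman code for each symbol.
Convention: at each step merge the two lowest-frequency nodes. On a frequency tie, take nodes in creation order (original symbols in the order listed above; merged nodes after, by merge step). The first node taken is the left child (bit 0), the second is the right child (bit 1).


Huffman tree construction:
Step 1: Merge B(5) + F(6) = 11
Step 2: Merge D(11) + (B+F)(11) = 22
Step 3: Merge E(16) + G(19) = 35
Step 4: Merge (D+(B+F))(22) + I(29) = 51
Step 5: Merge (E+G)(35) + ((D+(B+F))+I)(51) = 86
Read each symbol's code off the tree from the root (left child = 0, right child = 1).

Codes:
  F: 1011 (length 4)
  D: 100 (length 3)
  I: 11 (length 2)
  E: 00 (length 2)
  G: 01 (length 2)
  B: 1010 (length 4)
Average code length: 205/86 = 2.3837 bits/symbol


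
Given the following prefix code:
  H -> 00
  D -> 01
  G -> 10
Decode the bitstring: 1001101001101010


Decoding step by step:
Bits 10 -> G
Bits 01 -> D
Bits 10 -> G
Bits 10 -> G
Bits 01 -> D
Bits 10 -> G
Bits 10 -> G
Bits 10 -> G


Decoded message: GDGGDGGG


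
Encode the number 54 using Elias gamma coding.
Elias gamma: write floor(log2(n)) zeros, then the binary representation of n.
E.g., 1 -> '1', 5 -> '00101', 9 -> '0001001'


num_bits = floor(log2(54)) + 1 = 6
leading_zeros = num_bits - 1 = 5
binary(54) = 110110

Elias gamma(54) = '00000' + '110110' = 00000110110 (11 bits)


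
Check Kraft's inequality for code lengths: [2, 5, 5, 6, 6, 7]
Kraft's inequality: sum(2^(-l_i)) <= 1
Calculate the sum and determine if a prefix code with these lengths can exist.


Sum = 2^(-2) + 2^(-5) + 2^(-5) + 2^(-6) + 2^(-6) + 2^(-7)
    = 0.25 + 0.03125 + 0.03125 + 0.015625 + 0.015625 + 0.0078125
    = 45/128 = 0.3515625
Since 0.3515625 <= 1, Kraft's inequality IS satisfied.
A prefix code with these lengths CAN exist.

Kraft sum = 0.3515625. Satisfied.


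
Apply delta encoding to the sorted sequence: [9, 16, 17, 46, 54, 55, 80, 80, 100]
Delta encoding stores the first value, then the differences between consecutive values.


First value: 9
Deltas:
  16 - 9 = 7
  17 - 16 = 1
  46 - 17 = 29
  54 - 46 = 8
  55 - 54 = 1
  80 - 55 = 25
  80 - 80 = 0
  100 - 80 = 20


Delta encoded: [9, 7, 1, 29, 8, 1, 25, 0, 20]


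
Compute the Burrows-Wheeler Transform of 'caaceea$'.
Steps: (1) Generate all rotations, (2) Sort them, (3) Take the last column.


Rotations (sorted):
  0: $caaceea -> last char: a
  1: a$caacee -> last char: e
  2: aaceea$c -> last char: c
  3: aceea$ca -> last char: a
  4: caaceea$ -> last char: $
  5: ceea$caa -> last char: a
  6: ea$caace -> last char: e
  7: eea$caac -> last char: c


BWT = aeca$aec


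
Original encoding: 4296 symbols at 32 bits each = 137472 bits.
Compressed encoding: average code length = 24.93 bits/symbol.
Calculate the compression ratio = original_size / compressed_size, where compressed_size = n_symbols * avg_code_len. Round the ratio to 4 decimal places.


original_size = n_symbols * orig_bits = 4296 * 32 = 137472 bits
compressed_size = n_symbols * avg_code_len = 4296 * 24.93 = 107099.28 bits
ratio = original_size / compressed_size = 137472 / 107099.28 = 1.2836

Compression ratio = 1.2836


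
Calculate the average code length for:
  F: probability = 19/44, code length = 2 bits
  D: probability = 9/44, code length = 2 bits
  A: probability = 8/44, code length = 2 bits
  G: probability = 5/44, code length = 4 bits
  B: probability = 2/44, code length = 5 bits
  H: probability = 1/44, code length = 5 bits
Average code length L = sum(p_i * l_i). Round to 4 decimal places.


Weighted contributions p_i * l_i:
  F: (19/44) * 2 = 38/44
  D: (9/44) * 2 = 18/44
  A: (8/44) * 2 = 16/44
  G: (5/44) * 4 = 20/44
  B: (2/44) * 5 = 10/44
  H: (1/44) * 5 = 5/44
Sum = (38 + 18 + 16 + 20 + 10 + 5)/44 = 107/44

L = 107/44 = 2.4318 bits/symbol


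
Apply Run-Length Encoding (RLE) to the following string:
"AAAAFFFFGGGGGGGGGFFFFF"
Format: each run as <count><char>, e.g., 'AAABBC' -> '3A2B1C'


Scanning runs left to right:
  i=0: run of 'A' x 4 -> '4A'
  i=4: run of 'F' x 4 -> '4F'
  i=8: run of 'G' x 9 -> '9G'
  i=17: run of 'F' x 5 -> '5F'

RLE = 4A4F9G5F


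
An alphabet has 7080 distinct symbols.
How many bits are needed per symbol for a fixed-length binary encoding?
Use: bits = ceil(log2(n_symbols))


log2(7080) = 12.7895
Bracket: 2^12 = 4096 < 7080 <= 2^13 = 8192
So ceil(log2(7080)) = 13

bits = ceil(log2(7080)) = ceil(12.7895) = 13 bits


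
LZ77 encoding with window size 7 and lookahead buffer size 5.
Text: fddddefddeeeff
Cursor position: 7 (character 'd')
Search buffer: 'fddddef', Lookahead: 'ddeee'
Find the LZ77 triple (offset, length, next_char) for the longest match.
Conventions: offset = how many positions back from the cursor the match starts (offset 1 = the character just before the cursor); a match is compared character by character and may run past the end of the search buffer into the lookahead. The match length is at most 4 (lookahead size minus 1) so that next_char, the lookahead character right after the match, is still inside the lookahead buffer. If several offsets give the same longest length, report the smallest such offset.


Try each offset into the search buffer:
  offset=1 (pos 6, char 'f'): match length 0
  offset=2 (pos 5, char 'e'): match length 0
  offset=3 (pos 4, char 'd'): match length 1
  offset=4 (pos 3, char 'd'): match length 3
  offset=5 (pos 2, char 'd'): match length 2
  offset=6 (pos 1, char 'd'): match length 2
  offset=7 (pos 0, char 'f'): match length 0
Longest match has length 3 at offset 4.
next_char = character at position 7 + 3 = 10 -> 'e'

Best match: offset=4, length=3 (matching 'dde' starting at position 3)
LZ77 triple: (4, 3, 'e')


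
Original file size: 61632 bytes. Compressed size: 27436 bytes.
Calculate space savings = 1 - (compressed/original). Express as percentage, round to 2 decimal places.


ratio = compressed/original = 27436/61632 = 0.445158
savings = 1 - ratio = 1 - 0.445158 = 0.554842
as a percentage: 0.554842 * 100 = 55.48%

Space savings = 1 - 27436/61632 = 55.48%


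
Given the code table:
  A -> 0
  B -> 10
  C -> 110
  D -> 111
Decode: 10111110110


Decoding:
10 -> B
111 -> D
110 -> C
110 -> C


Result: BDCC


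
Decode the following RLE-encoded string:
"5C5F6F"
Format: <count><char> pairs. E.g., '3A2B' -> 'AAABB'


Expanding each <count><char> pair:
  5C -> 'CCCCC'
  5F -> 'FFFFF'
  6F -> 'FFFFFF'

Decoded = CCCCCFFFFFFFFFFF


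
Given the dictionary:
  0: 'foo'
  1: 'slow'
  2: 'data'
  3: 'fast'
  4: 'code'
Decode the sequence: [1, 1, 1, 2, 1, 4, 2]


Look up each index in the dictionary:
  1 -> 'slow'
  1 -> 'slow'
  1 -> 'slow'
  2 -> 'data'
  1 -> 'slow'
  4 -> 'code'
  2 -> 'data'

Decoded: "slow slow slow data slow code data"


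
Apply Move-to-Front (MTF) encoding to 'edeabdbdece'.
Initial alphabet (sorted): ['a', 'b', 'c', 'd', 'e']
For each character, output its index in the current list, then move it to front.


MTF encoding:
'e': index 4 in ['a', 'b', 'c', 'd', 'e'] -> ['e', 'a', 'b', 'c', 'd']
'd': index 4 in ['e', 'a', 'b', 'c', 'd'] -> ['d', 'e', 'a', 'b', 'c']
'e': index 1 in ['d', 'e', 'a', 'b', 'c'] -> ['e', 'd', 'a', 'b', 'c']
'a': index 2 in ['e', 'd', 'a', 'b', 'c'] -> ['a', 'e', 'd', 'b', 'c']
'b': index 3 in ['a', 'e', 'd', 'b', 'c'] -> ['b', 'a', 'e', 'd', 'c']
'd': index 3 in ['b', 'a', 'e', 'd', 'c'] -> ['d', 'b', 'a', 'e', 'c']
'b': index 1 in ['d', 'b', 'a', 'e', 'c'] -> ['b', 'd', 'a', 'e', 'c']
'd': index 1 in ['b', 'd', 'a', 'e', 'c'] -> ['d', 'b', 'a', 'e', 'c']
'e': index 3 in ['d', 'b', 'a', 'e', 'c'] -> ['e', 'd', 'b', 'a', 'c']
'c': index 4 in ['e', 'd', 'b', 'a', 'c'] -> ['c', 'e', 'd', 'b', 'a']
'e': index 1 in ['c', 'e', 'd', 'b', 'a'] -> ['e', 'c', 'd', 'b', 'a']


Output: [4, 4, 1, 2, 3, 3, 1, 1, 3, 4, 1]


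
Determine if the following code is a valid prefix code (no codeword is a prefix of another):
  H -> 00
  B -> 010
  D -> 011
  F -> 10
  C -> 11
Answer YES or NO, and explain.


Checking each pair (does one codeword prefix another?):
  H='00' vs B='010': no prefix
  H='00' vs D='011': no prefix
  H='00' vs F='10': no prefix
  H='00' vs C='11': no prefix
  B='010' vs H='00': no prefix
  B='010' vs D='011': no prefix
  B='010' vs F='10': no prefix
  B='010' vs C='11': no prefix
  D='011' vs H='00': no prefix
  D='011' vs B='010': no prefix
  D='011' vs F='10': no prefix
  D='011' vs C='11': no prefix
  F='10' vs H='00': no prefix
  F='10' vs B='010': no prefix
  F='10' vs D='011': no prefix
  F='10' vs C='11': no prefix
  C='11' vs H='00': no prefix
  C='11' vs B='010': no prefix
  C='11' vs D='011': no prefix
  C='11' vs F='10': no prefix
No violation found over all pairs.

YES -- this is a valid prefix code. No codeword is a prefix of any other codeword.


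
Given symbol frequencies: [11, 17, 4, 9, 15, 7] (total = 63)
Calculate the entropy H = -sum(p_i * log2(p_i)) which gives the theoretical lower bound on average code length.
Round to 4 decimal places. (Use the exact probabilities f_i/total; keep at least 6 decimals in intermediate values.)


Per-symbol terms -p_i * log2(p_i) with p_i = f_i/63:
  p = 11/63 = 0.174603: log2(p) = -2.517848, -p*log2(p) = 0.439624
  p = 17/63 = 0.269841: log2(p) = -1.889817, -p*log2(p) = 0.509951
  p = 4/63 = 0.063492: log2(p) = -3.977280, -p*log2(p) = 0.252526
  p = 9/63 = 0.142857: log2(p) = -2.807355, -p*log2(p) = 0.401051
  p = 15/63 = 0.238095: log2(p) = -2.070389, -p*log2(p) = 0.492950
  p = 7/63 = 0.111111: log2(p) = -3.169925, -p*log2(p) = 0.352214
H = 0.439624 + 0.509951 + 0.252526 + 0.401051 + 0.492950 + 0.352214 = 2.448316

H = 2.4483 bits/symbol


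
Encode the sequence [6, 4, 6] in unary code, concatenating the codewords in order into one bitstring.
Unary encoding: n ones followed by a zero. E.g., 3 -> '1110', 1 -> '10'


Encode each number as n ones followed by a terminating 0:
  6 -> 1111110 (7 bits)
  4 -> 11110 (5 bits)
  6 -> 1111110 (7 bits)
Total length = 7 + 5 + 7 = 19 bits.

Unary([6, 4, 6]) = 1111110111101111110 (19 bits)


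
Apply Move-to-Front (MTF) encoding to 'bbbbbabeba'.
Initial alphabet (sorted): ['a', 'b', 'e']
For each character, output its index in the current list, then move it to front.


MTF encoding:
'b': index 1 in ['a', 'b', 'e'] -> ['b', 'a', 'e']
'b': index 0 in ['b', 'a', 'e'] -> ['b', 'a', 'e']
'b': index 0 in ['b', 'a', 'e'] -> ['b', 'a', 'e']
'b': index 0 in ['b', 'a', 'e'] -> ['b', 'a', 'e']
'b': index 0 in ['b', 'a', 'e'] -> ['b', 'a', 'e']
'a': index 1 in ['b', 'a', 'e'] -> ['a', 'b', 'e']
'b': index 1 in ['a', 'b', 'e'] -> ['b', 'a', 'e']
'e': index 2 in ['b', 'a', 'e'] -> ['e', 'b', 'a']
'b': index 1 in ['e', 'b', 'a'] -> ['b', 'e', 'a']
'a': index 2 in ['b', 'e', 'a'] -> ['a', 'b', 'e']


Output: [1, 0, 0, 0, 0, 1, 1, 2, 1, 2]


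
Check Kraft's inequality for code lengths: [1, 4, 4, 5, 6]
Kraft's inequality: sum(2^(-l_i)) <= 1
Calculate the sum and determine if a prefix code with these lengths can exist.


Sum = 2^(-1) + 2^(-4) + 2^(-4) + 2^(-5) + 2^(-6)
    = 0.5 + 0.0625 + 0.0625 + 0.03125 + 0.015625
    = 43/64 = 0.671875
Since 0.671875 <= 1, Kraft's inequality IS satisfied.
A prefix code with these lengths CAN exist.

Kraft sum = 0.671875. Satisfied.


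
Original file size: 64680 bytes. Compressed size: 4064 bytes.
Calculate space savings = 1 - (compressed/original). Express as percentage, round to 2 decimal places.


ratio = compressed/original = 4064/64680 = 0.062832
savings = 1 - ratio = 1 - 0.062832 = 0.937168
as a percentage: 0.937168 * 100 = 93.72%

Space savings = 1 - 4064/64680 = 93.72%


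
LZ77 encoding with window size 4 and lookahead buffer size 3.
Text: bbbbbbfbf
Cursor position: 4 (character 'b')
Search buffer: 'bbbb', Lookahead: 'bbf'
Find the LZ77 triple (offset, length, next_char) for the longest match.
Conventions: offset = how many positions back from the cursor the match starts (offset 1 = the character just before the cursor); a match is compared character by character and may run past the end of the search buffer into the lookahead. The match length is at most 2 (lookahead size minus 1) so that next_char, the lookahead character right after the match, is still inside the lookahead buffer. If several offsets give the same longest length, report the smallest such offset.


Try each offset into the search buffer:
  offset=1 (pos 3, char 'b'): match length 2
  offset=2 (pos 2, char 'b'): match length 2
  offset=3 (pos 1, char 'b'): match length 2
  offset=4 (pos 0, char 'b'): match length 2
Longest match has length 2, found at offsets 1, 2, 3, 4; take the smallest, offset 1.
next_char = character at position 4 + 2 = 6 -> 'f'

Best match: offset=1, length=2 (matching 'bb' starting at position 3)
LZ77 triple: (1, 2, 'f')
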